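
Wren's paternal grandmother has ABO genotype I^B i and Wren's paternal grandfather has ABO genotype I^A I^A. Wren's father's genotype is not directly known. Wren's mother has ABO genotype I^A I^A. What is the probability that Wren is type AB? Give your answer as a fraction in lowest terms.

Wren's father's ABO genotype from I^B i × I^A I^A: 1/2 I^A I^B, 1/2 I^A i.
Crossing each possibility with the mother I^A I^A and summing P(type AB): 1/2·1/2 + 1/2·0 = 1/4.

1/4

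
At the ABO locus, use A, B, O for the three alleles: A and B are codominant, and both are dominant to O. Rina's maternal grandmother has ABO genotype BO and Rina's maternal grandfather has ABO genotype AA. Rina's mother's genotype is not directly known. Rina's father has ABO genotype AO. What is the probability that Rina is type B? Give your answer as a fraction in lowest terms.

1/8

Rina's mother's ABO genotype from BO × AA: 1/2 AB, 1/2 AO.
Crossing each possibility with the father AO and summing P(type B): 1/2·1/4 + 1/2·0 = 1/8.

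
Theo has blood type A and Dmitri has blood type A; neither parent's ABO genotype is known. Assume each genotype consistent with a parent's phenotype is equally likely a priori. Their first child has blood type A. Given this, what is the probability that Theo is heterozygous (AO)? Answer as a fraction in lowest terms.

7/15

Possible genotypes: Theo ∈ {AA, AO}; Dmitri ∈ {AA, AO}.
Weight each parental genotype pair by prior × P(type-A child):
  AA × AA: posterior weight 4/15.
  AA × AO: posterior weight 4/15.
  AO × AA: posterior weight 4/15.
  AO × AO: posterior weight 1/5.
Sum the posterior weight over pairs where Theo is AO: 7/15.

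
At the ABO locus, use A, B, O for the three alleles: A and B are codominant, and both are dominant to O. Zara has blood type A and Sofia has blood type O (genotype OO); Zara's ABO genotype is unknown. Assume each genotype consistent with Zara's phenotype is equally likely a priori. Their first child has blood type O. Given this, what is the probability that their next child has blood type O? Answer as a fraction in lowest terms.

Possible genotypes: Zara ∈ {AA, AO}; Sofia ∈ {OO}.
Weight each parental genotype pair by prior × P(type-O child):
  AO × OO: posterior weight 1; P(next child type O) = 1/2.
Weighted sum = 1/2.

1/2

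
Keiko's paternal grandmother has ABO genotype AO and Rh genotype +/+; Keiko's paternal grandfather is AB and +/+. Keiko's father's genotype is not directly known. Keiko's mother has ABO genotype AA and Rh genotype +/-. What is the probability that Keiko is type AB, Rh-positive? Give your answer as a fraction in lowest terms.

1/4

Keiko's father's ABO genotype from AO × AB: 1/4 AA, 1/4 AB, 1/4 AO, 1/4 BO.
Crossing each possibility with the mother AA and summing P(type AB): 1/4·0 + 1/4·1/2 + 1/4·0 + 1/4·1/2 = 1/4.
Similarly for Rh via the father's Rh distribution: P(Rh+) = 1.
Independent loci: 1/4 × 1 = 1/4.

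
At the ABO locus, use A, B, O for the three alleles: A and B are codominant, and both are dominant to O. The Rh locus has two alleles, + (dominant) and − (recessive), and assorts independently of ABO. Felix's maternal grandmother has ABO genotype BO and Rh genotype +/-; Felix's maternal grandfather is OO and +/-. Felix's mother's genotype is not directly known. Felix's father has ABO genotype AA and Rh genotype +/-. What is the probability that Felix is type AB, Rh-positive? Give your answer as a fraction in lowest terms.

3/16

Felix's mother's ABO genotype from BO × OO: 1/2 BO, 1/2 OO.
Crossing each possibility with the father AA and summing P(type AB): 1/2·1/2 + 1/2·0 = 1/4.
Similarly for Rh via the mother's Rh distribution: P(Rh+) = 3/4.
Independent loci: 1/4 × 3/4 = 3/16.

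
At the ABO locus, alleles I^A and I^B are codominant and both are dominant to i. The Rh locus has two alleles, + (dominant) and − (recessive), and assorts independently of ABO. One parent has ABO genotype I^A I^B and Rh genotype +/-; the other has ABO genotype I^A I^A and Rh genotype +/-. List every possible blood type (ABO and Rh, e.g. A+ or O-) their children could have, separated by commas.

Gametes from I^A I^B × I^A I^A give offspring ABO genotypes I^A I^A, I^A I^B, i.e. phenotypes A, AB.
Rh cross +/- × +/- → phenotypes Rh+, Rh-.
Combining independently: A+, A-, AB+, AB-.

A+, A-, AB+, AB-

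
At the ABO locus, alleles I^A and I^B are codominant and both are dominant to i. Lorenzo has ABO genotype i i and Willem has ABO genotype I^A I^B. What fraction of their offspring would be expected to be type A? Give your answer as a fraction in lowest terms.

1/2

ABO cross i i × I^A I^B → offspring phenotypes: 1/2 A, 1/2 B.
So P(type A) = 1/2.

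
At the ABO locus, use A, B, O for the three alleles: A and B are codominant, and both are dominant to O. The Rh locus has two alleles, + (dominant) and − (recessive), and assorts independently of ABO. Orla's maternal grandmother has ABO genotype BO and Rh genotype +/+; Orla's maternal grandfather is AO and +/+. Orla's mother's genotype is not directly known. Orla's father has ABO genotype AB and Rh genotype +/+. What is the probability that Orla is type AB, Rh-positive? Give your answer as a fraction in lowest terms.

1/4

Orla's mother's ABO genotype from BO × AO: 1/4 AB, 1/4 AO, 1/4 BO, 1/4 OO.
Crossing each possibility with the father AB and summing P(type AB): 1/4·1/2 + 1/4·1/4 + 1/4·1/4 + 1/4·0 = 1/4.
Similarly for Rh via the mother's Rh distribution: P(Rh+) = 1.
Independent loci: 1/4 × 1 = 1/4.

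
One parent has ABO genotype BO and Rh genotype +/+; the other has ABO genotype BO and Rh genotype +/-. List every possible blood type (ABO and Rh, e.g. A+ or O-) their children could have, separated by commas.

O+, B+

Gametes from BO × BO give offspring ABO genotypes BB, BO, OO, i.e. phenotypes O, B.
Rh cross +/+ × +/- → phenotypes Rh+.
Combining independently: O+, B+.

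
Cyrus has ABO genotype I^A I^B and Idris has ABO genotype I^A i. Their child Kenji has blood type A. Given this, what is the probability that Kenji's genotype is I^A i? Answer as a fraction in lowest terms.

1/2

Cross I^A I^B × I^A i → 1/4 I^A I^A, 1/4 I^A I^B, 1/4 I^A i, 1/4 I^B i.
Type-A genotypes among offspring: I^A I^A (1/4), I^A i (1/4); total 1/2.
P(I^A i | type A) = (1/4) / (1/2) = 1/2.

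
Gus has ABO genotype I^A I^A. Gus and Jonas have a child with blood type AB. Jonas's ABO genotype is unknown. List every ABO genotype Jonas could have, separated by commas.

I^A I^B, I^B I^B, I^B i

For each candidate genotype of Jonas, check whether crossing it with I^A I^A can produce every observed child phenotype.
  I^A I^A → possible child types {A} ✗
  I^A I^B → possible child types {A, AB} ✓
  I^A i → possible child types {A} ✗
  I^B I^B → possible child types {AB} ✓
  I^B i → possible child types {A, AB} ✓
  i i → possible child types {A} ✗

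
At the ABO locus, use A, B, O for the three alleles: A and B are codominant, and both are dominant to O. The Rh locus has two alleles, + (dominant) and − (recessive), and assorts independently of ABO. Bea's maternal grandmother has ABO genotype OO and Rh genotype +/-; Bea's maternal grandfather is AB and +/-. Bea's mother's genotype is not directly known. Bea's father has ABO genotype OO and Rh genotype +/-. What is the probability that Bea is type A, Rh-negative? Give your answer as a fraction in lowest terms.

1/16

Bea's mother's ABO genotype from OO × AB: 1/2 AO, 1/2 BO.
Crossing each possibility with the father OO and summing P(type A): 1/2·1/2 + 1/2·0 = 1/4.
Similarly for Rh via the mother's Rh distribution: P(Rh-) = 1/4.
Independent loci: 1/4 × 1/4 = 1/16.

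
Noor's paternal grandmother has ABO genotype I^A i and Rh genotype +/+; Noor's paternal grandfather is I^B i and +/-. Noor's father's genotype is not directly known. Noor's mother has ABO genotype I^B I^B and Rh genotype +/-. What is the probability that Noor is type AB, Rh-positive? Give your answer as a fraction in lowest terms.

7/32

Noor's father's ABO genotype from I^A i × I^B i: 1/4 I^A I^B, 1/4 I^A i, 1/4 I^B i, 1/4 i i.
Crossing each possibility with the mother I^B I^B and summing P(type AB): 1/4·1/2 + 1/4·1/2 + 1/4·0 + 1/4·0 = 1/4.
Similarly for Rh via the father's Rh distribution: P(Rh+) = 7/8.
Independent loci: 1/4 × 7/8 = 7/32.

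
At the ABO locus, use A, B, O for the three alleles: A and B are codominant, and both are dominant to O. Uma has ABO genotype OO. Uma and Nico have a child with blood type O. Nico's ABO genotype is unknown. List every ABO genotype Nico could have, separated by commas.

AO, BO, OO

For each candidate genotype of Nico, check whether crossing it with OO can produce every observed child phenotype.
  AA → possible child types {A} ✗
  AB → possible child types {A, B} ✗
  AO → possible child types {O, A} ✓
  BB → possible child types {B} ✗
  BO → possible child types {O, B} ✓
  OO → possible child types {O} ✓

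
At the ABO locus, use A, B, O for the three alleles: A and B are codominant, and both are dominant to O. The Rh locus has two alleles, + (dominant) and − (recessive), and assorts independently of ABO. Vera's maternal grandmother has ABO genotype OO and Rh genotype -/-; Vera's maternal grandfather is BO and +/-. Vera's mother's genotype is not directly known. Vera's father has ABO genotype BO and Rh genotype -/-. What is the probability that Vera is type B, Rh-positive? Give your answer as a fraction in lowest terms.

Vera's mother's ABO genotype from OO × BO: 1/2 BO, 1/2 OO.
Crossing each possibility with the father BO and summing P(type B): 1/2·3/4 + 1/2·1/2 = 5/8.
Similarly for Rh via the mother's Rh distribution: P(Rh+) = 1/4.
Independent loci: 5/8 × 1/4 = 5/32.

5/32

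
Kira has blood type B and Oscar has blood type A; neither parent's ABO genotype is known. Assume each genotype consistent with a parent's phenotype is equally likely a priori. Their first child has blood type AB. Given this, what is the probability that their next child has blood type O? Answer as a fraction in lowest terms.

Possible genotypes: Kira ∈ {I^B I^B, I^B i}; Oscar ∈ {I^A I^A, I^A i}.
Weight each parental genotype pair by prior × P(type-AB child):
  I^B I^B × I^A I^A: posterior weight 4/9; P(next child type O) = 0.
  I^B I^B × I^A i: posterior weight 2/9; P(next child type O) = 0.
  I^B i × I^A I^A: posterior weight 2/9; P(next child type O) = 0.
  I^B i × I^A i: posterior weight 1/9; P(next child type O) = 1/4.
Weighted sum = 1/36.

1/36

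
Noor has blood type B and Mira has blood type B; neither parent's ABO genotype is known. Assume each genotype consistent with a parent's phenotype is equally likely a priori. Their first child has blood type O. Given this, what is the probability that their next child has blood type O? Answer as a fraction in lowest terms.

1/4

Possible genotypes: Noor ∈ {I^B I^B, I^B i}; Mira ∈ {I^B I^B, I^B i}.
Weight each parental genotype pair by prior × P(type-O child):
  I^B i × I^B i: posterior weight 1; P(next child type O) = 1/4.
Weighted sum = 1/4.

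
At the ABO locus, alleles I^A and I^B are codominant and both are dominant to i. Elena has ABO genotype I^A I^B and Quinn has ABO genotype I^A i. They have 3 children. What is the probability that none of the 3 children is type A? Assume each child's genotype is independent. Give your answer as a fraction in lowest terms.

1/8

ABO cross I^A I^B × I^A i → 1/2 A, 1/4 B, 1/4 AB.
So P(type A) = 1/2 per child.
P(not type A) = 1/2 for one child; (1/2)^3 = 1/8.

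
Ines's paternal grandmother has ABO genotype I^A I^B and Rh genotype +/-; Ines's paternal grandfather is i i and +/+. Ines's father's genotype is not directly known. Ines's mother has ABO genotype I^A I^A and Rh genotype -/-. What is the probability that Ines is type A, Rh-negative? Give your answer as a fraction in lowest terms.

Ines's father's ABO genotype from I^A I^B × i i: 1/2 I^A i, 1/2 I^B i.
Crossing each possibility with the mother I^A I^A and summing P(type A): 1/2·1 + 1/2·1/2 = 3/4.
Similarly for Rh via the father's Rh distribution: P(Rh-) = 1/4.
Independent loci: 3/4 × 1/4 = 3/16.

3/16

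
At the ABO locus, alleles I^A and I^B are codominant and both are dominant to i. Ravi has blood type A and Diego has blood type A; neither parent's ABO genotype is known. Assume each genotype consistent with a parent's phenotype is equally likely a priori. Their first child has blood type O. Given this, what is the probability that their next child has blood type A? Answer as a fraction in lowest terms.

Possible genotypes: Ravi ∈ {I^A I^A, I^A i}; Diego ∈ {I^A I^A, I^A i}.
Weight each parental genotype pair by prior × P(type-O child):
  I^A i × I^A i: posterior weight 1; P(next child type A) = 3/4.
Weighted sum = 3/4.

3/4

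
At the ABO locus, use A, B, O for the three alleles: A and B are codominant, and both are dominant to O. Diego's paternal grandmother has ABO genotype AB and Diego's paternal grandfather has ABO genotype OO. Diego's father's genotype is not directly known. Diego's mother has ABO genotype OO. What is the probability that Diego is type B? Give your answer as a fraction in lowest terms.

1/4

Diego's father's ABO genotype from AB × OO: 1/2 AO, 1/2 BO.
Crossing each possibility with the mother OO and summing P(type B): 1/2·0 + 1/2·1/2 = 1/4.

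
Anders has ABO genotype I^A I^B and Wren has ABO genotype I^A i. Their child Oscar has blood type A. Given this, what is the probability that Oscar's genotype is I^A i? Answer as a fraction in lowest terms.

Cross I^A I^B × I^A i → 1/4 I^A I^A, 1/4 I^A I^B, 1/4 I^A i, 1/4 I^B i.
Type-A genotypes among offspring: I^A I^A (1/4), I^A i (1/4); total 1/2.
P(I^A i | type A) = (1/4) / (1/2) = 1/2.

1/2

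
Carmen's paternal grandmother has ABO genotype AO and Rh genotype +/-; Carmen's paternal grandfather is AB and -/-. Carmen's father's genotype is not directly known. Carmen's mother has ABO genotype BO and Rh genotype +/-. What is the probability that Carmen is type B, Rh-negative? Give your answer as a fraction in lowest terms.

Carmen's father's ABO genotype from AO × AB: 1/4 AA, 1/4 AB, 1/4 AO, 1/4 BO.
Crossing each possibility with the mother BO and summing P(type B): 1/4·0 + 1/4·1/2 + 1/4·1/4 + 1/4·3/4 = 3/8.
Similarly for Rh via the father's Rh distribution: P(Rh-) = 3/8.
Independent loci: 3/8 × 3/8 = 9/64.

9/64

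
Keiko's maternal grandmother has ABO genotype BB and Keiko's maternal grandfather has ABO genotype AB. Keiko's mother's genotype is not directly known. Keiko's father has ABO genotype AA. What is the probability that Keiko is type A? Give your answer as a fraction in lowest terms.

1/4

Keiko's mother's ABO genotype from BB × AB: 1/2 AB, 1/2 BB.
Crossing each possibility with the father AA and summing P(type A): 1/2·1/2 + 1/2·0 = 1/4.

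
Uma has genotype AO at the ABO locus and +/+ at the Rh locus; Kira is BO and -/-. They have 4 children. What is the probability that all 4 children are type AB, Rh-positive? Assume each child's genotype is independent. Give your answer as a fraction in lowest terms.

1/256

ABO cross AO × BO → 1/4 O, 1/4 A, 1/4 B, 1/4 AB.
Rh cross +/+ × -/- → 1 Rh+; so P(type AB, Rh-positive) = 1/4 × 1 = 1/4 per child.
All 4 independent: (1/4)^4 = 1/256.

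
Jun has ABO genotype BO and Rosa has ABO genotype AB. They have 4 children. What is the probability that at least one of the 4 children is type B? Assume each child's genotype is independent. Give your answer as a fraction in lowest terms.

ABO cross BO × AB → 1/4 A, 1/2 B, 1/4 AB.
So P(type B) = 1/2 per child.
P(none) = (1/2)^4 = 1/16; P(at least one) = 1 − 1/16 = 15/16.

15/16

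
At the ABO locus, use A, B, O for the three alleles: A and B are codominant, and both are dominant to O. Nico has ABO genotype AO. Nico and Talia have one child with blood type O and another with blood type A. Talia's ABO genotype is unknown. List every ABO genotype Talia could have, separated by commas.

For each candidate genotype of Talia, check whether crossing it with AO can produce every observed child phenotype.
  AA → possible child types {A} ✗
  AB → possible child types {A, B, AB} ✗
  AO → possible child types {O, A} ✓
  BB → possible child types {B, AB} ✗
  BO → possible child types {O, A, B, AB} ✓
  OO → possible child types {O, A} ✓

AO, BO, OO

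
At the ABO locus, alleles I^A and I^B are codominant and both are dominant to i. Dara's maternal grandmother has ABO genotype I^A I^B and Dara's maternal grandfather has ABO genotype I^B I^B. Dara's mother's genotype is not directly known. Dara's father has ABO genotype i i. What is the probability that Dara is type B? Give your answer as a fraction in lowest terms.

Dara's mother's ABO genotype from I^A I^B × I^B I^B: 1/2 I^A I^B, 1/2 I^B I^B.
Crossing each possibility with the father i i and summing P(type B): 1/2·1/2 + 1/2·1 = 3/4.

3/4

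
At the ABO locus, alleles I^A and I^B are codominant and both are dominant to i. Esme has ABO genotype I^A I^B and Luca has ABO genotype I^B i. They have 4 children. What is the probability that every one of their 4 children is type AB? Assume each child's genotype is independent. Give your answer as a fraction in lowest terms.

ABO cross I^A I^B × I^B i → 1/4 A, 1/2 B, 1/4 AB.
So P(type AB) = 1/4 per child.
All 4 independent: (1/4)^4 = 1/256.

1/256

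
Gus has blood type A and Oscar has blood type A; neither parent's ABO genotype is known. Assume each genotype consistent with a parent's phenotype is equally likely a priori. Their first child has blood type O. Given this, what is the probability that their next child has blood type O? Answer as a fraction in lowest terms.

1/4

Possible genotypes: Gus ∈ {I^A I^A, I^A i}; Oscar ∈ {I^A I^A, I^A i}.
Weight each parental genotype pair by prior × P(type-O child):
  I^A i × I^A i: posterior weight 1; P(next child type O) = 1/4.
Weighted sum = 1/4.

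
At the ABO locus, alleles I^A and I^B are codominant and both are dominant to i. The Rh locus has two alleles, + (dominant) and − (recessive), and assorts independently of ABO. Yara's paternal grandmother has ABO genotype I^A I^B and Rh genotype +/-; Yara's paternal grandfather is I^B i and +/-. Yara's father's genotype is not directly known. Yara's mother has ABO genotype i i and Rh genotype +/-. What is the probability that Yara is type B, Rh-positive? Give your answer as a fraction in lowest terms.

3/8

Yara's father's ABO genotype from I^A I^B × I^B i: 1/4 I^A I^B, 1/4 I^A i, 1/4 I^B I^B, 1/4 I^B i.
Crossing each possibility with the mother i i and summing P(type B): 1/4·1/2 + 1/4·0 + 1/4·1 + 1/4·1/2 = 1/2.
Similarly for Rh via the father's Rh distribution: P(Rh+) = 3/4.
Independent loci: 1/2 × 3/4 = 3/8.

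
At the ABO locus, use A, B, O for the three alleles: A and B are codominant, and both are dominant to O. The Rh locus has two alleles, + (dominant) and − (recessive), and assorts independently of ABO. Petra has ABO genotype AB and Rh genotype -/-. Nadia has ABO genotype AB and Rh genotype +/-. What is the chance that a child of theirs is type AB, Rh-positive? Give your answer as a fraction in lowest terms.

1/4

ABO cross AB × AB → offspring phenotypes: 1/4 A, 1/4 B, 1/2 AB.
Rh cross -/- × +/- → 1/2 Rh+, 1/2 Rh-.
Independent loci: P(type AB, Rh-positive) = 1/2 × 1/2 = 1/4.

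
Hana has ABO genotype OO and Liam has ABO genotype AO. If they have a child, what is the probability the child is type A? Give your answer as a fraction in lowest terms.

1/2

ABO cross OO × AO → offspring phenotypes: 1/2 O, 1/2 A.
So P(type A) = 1/2.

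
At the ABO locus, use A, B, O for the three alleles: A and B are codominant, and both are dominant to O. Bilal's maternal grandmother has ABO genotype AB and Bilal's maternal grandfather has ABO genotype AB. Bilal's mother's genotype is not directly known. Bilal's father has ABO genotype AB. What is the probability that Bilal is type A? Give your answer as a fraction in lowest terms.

1/4

Bilal's mother's ABO genotype from AB × AB: 1/4 AA, 1/2 AB, 1/4 BB.
Crossing each possibility with the father AB and summing P(type A): 1/4·1/2 + 1/2·1/4 + 1/4·0 = 1/4.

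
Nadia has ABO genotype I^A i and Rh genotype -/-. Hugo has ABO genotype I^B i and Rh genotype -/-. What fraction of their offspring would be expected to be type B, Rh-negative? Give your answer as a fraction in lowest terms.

1/4

ABO cross I^A i × I^B i → offspring phenotypes: 1/4 O, 1/4 A, 1/4 B, 1/4 AB.
Rh cross -/- × -/- → 1 Rh-.
Independent loci: P(type B, Rh-negative) = 1/4 × 1 = 1/4.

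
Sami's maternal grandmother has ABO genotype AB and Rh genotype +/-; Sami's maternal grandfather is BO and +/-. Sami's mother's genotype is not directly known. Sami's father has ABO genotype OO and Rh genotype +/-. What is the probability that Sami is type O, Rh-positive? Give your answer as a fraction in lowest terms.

3/16

Sami's mother's ABO genotype from AB × BO: 1/4 AB, 1/4 AO, 1/4 BB, 1/4 BO.
Crossing each possibility with the father OO and summing P(type O): 1/4·0 + 1/4·1/2 + 1/4·0 + 1/4·1/2 = 1/4.
Similarly for Rh via the mother's Rh distribution: P(Rh+) = 3/4.
Independent loci: 1/4 × 3/4 = 3/16.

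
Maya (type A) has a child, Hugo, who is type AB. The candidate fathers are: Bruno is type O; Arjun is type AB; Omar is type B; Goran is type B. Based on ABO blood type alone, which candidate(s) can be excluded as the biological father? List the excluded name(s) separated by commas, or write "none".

A candidate is excluded only if no genotype consistent with his phenotype could produce a type AB child with a type A mother.
Bruno (type O): no genotype consistent with that phenotype can produce a type-AB child with a type-A mother.

Bruno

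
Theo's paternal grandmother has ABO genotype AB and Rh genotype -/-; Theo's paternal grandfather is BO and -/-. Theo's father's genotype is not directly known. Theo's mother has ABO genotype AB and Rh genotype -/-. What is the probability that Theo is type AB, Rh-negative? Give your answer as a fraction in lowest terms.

Theo's father's ABO genotype from AB × BO: 1/4 AB, 1/4 AO, 1/4 BB, 1/4 BO.
Crossing each possibility with the mother AB and summing P(type AB): 1/4·1/2 + 1/4·1/4 + 1/4·1/2 + 1/4·1/4 = 3/8.
Similarly for Rh via the father's Rh distribution: P(Rh-) = 1.
Independent loci: 3/8 × 1 = 3/8.

3/8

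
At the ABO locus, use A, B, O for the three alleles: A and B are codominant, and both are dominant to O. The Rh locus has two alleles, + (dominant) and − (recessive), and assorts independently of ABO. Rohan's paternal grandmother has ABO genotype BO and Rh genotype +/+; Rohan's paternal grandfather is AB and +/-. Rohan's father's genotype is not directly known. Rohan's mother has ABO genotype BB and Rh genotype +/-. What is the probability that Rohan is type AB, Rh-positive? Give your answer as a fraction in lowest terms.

7/32

Rohan's father's ABO genotype from BO × AB: 1/4 AB, 1/4 AO, 1/4 BB, 1/4 BO.
Crossing each possibility with the mother BB and summing P(type AB): 1/4·1/2 + 1/4·1/2 + 1/4·0 + 1/4·0 = 1/4.
Similarly for Rh via the father's Rh distribution: P(Rh+) = 7/8.
Independent loci: 1/4 × 7/8 = 7/32.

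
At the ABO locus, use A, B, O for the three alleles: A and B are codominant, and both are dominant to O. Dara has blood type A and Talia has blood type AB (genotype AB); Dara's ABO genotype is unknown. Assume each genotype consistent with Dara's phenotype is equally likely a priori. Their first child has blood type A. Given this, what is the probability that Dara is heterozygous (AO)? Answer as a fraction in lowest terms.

Possible genotypes: Dara ∈ {AA, AO}; Talia ∈ {AB}.
Weight each parental genotype pair by prior × P(type-A child):
  AA × AB: posterior weight 1/2.
  AO × AB: posterior weight 1/2.
Sum the posterior weight over pairs where Dara is AO: 1/2.

1/2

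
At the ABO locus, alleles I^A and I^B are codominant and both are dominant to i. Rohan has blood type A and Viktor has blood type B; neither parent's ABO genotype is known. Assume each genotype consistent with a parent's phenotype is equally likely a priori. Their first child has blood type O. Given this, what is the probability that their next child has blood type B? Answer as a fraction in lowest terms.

Possible genotypes: Rohan ∈ {I^A I^A, I^A i}; Viktor ∈ {I^B I^B, I^B i}.
Weight each parental genotype pair by prior × P(type-O child):
  I^A i × I^B i: posterior weight 1; P(next child type B) = 1/4.
Weighted sum = 1/4.

1/4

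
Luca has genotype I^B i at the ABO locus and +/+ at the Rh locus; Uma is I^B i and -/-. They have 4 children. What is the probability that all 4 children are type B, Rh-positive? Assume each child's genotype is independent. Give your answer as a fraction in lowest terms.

ABO cross I^B i × I^B i → 1/4 O, 3/4 B.
Rh cross +/+ × -/- → 1 Rh+; so P(type B, Rh-positive) = 3/4 × 1 = 3/4 per child.
All 4 independent: (3/4)^4 = 81/256.

81/256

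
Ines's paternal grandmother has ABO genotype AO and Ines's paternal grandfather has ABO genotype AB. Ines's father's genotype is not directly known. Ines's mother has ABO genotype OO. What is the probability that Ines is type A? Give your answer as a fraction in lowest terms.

Ines's father's ABO genotype from AO × AB: 1/4 AA, 1/4 AB, 1/4 AO, 1/4 BO.
Crossing each possibility with the mother OO and summing P(type A): 1/4·1 + 1/4·1/2 + 1/4·1/2 + 1/4·0 = 1/2.

1/2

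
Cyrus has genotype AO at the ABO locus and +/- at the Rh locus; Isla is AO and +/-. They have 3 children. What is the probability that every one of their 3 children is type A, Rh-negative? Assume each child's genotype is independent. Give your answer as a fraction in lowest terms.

27/4096

ABO cross AO × AO → 1/4 O, 3/4 A.
Rh cross +/- × +/- → 3/4 Rh+, 1/4 Rh-; so P(type A, Rh-negative) = 3/4 × 1/4 = 3/16 per child.
All 3 independent: (3/16)^3 = 27/4096.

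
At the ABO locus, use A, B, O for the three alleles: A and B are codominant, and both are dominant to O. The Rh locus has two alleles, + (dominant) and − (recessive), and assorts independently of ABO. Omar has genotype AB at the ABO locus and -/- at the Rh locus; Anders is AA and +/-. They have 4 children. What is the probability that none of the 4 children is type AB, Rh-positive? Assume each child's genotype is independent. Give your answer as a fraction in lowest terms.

ABO cross AB × AA → 1/2 A, 1/2 AB.
Rh cross -/- × +/- → 1/2 Rh+, 1/2 Rh-; so P(type AB, Rh-positive) = 1/2 × 1/2 = 1/4 per child.
P(not type AB, Rh-positive) = 3/4 for one child; (3/4)^4 = 81/256.

81/256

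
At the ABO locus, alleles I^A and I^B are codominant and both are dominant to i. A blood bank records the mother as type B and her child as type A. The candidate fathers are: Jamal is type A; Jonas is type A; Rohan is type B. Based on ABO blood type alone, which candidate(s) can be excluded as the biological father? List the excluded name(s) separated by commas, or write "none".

Rohan

A candidate is excluded only if no genotype consistent with his phenotype could produce a type A child with a type B mother.
Rohan (type B): no genotype consistent with that phenotype can produce a type-A child with a type-B mother.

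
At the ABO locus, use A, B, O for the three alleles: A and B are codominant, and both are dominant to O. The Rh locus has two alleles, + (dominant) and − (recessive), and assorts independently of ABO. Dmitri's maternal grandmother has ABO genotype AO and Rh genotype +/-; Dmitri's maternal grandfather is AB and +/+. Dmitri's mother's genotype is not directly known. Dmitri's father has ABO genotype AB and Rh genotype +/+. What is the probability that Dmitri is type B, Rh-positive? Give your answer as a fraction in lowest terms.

Dmitri's mother's ABO genotype from AO × AB: 1/4 AA, 1/4 AB, 1/4 AO, 1/4 BO.
Crossing each possibility with the father AB and summing P(type B): 1/4·0 + 1/4·1/4 + 1/4·1/4 + 1/4·1/2 = 1/4.
Similarly for Rh via the mother's Rh distribution: P(Rh+) = 1.
Independent loci: 1/4 × 1 = 1/4.

1/4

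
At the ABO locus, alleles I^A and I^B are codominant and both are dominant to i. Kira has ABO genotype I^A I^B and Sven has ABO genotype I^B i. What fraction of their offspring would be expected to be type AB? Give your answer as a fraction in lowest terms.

ABO cross I^A I^B × I^B i → offspring phenotypes: 1/4 A, 1/2 B, 1/4 AB.
So P(type AB) = 1/4.

1/4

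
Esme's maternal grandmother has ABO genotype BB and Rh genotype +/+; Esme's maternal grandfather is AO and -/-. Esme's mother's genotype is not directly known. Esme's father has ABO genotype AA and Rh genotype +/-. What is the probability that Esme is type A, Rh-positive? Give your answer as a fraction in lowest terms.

3/8

Esme's mother's ABO genotype from BB × AO: 1/2 AB, 1/2 BO.
Crossing each possibility with the father AA and summing P(type A): 1/2·1/2 + 1/2·1/2 = 1/2.
Similarly for Rh via the mother's Rh distribution: P(Rh+) = 3/4.
Independent loci: 1/2 × 3/4 = 3/8.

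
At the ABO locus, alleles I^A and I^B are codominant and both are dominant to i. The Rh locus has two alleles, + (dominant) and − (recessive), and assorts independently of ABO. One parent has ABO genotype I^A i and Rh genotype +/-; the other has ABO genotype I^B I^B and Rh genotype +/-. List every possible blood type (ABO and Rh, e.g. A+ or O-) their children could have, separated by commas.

Gametes from I^A i × I^B I^B give offspring ABO genotypes I^A I^B, I^B i, i.e. phenotypes B, AB.
Rh cross +/- × +/- → phenotypes Rh+, Rh-.
Combining independently: B+, B-, AB+, AB-.

B+, B-, AB+, AB-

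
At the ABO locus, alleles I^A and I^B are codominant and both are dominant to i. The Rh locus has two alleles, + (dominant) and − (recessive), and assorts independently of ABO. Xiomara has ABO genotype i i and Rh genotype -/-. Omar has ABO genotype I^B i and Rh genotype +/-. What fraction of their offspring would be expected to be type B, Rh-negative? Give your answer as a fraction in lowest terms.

1/4

ABO cross i i × I^B i → offspring phenotypes: 1/2 O, 1/2 B.
Rh cross -/- × +/- → 1/2 Rh+, 1/2 Rh-.
Independent loci: P(type B, Rh-negative) = 1/2 × 1/2 = 1/4.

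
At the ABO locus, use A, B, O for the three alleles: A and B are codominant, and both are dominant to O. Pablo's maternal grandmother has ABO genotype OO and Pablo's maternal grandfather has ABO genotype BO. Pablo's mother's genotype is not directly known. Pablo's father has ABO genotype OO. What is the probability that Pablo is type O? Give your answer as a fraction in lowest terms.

Pablo's mother's ABO genotype from OO × BO: 1/2 BO, 1/2 OO.
Crossing each possibility with the father OO and summing P(type O): 1/2·1/2 + 1/2·1 = 3/4.

3/4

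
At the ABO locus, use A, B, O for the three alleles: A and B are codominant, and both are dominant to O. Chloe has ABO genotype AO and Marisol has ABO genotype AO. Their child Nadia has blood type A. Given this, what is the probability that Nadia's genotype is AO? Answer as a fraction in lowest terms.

2/3

Cross AO × AO → 1/4 AA, 1/2 AO, 1/4 OO.
Type-A genotypes among offspring: AA (1/4), AO (1/2); total 3/4.
P(AO | type A) = (1/2) / (3/4) = 2/3.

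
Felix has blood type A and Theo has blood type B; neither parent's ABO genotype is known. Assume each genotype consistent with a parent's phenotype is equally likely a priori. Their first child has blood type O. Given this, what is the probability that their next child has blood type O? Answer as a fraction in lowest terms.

Possible genotypes: Felix ∈ {AA, AO}; Theo ∈ {BB, BO}.
Weight each parental genotype pair by prior × P(type-O child):
  AO × BO: posterior weight 1; P(next child type O) = 1/4.
Weighted sum = 1/4.

1/4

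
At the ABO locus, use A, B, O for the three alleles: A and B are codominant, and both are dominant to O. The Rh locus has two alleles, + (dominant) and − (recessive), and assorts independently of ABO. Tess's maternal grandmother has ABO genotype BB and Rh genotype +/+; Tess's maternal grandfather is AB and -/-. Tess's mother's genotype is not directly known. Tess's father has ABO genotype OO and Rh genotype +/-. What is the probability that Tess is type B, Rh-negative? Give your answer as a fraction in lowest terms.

Tess's mother's ABO genotype from BB × AB: 1/2 AB, 1/2 BB.
Crossing each possibility with the father OO and summing P(type B): 1/2·1/2 + 1/2·1 = 3/4.
Similarly for Rh via the mother's Rh distribution: P(Rh-) = 1/4.
Independent loci: 3/4 × 1/4 = 3/16.

3/16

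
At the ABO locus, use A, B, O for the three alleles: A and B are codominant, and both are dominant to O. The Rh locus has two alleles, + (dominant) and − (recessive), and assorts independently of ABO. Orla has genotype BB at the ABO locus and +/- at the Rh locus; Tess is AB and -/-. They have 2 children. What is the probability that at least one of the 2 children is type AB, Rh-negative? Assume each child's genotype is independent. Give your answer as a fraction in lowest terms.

ABO cross BB × AB → 1/2 B, 1/2 AB.
Rh cross +/- × -/- → 1/2 Rh+, 1/2 Rh-; so P(type AB, Rh-negative) = 1/2 × 1/2 = 1/4 per child.
P(none) = (3/4)^2 = 9/16; P(at least one) = 1 − 9/16 = 7/16.

7/16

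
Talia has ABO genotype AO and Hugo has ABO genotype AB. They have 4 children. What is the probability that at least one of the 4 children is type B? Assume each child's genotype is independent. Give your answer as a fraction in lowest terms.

ABO cross AO × AB → 1/2 A, 1/4 B, 1/4 AB.
So P(type B) = 1/4 per child.
P(none) = (3/4)^4 = 81/256; P(at least one) = 1 − 81/256 = 175/256.

175/256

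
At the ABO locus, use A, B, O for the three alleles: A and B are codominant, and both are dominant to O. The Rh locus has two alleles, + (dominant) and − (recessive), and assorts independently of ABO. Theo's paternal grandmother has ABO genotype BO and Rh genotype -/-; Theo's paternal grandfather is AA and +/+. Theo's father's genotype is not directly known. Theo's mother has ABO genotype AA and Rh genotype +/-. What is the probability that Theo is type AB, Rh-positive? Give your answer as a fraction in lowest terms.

3/16

Theo's father's ABO genotype from BO × AA: 1/2 AB, 1/2 AO.
Crossing each possibility with the mother AA and summing P(type AB): 1/2·1/2 + 1/2·0 = 1/4.
Similarly for Rh via the father's Rh distribution: P(Rh+) = 3/4.
Independent loci: 1/4 × 3/4 = 3/16.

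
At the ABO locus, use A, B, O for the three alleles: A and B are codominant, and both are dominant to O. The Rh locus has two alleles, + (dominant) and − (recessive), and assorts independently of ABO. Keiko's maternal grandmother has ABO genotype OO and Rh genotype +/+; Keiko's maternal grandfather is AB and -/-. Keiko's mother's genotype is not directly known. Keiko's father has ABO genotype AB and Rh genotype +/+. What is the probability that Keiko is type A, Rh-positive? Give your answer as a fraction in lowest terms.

Keiko's mother's ABO genotype from OO × AB: 1/2 AO, 1/2 BO.
Crossing each possibility with the father AB and summing P(type A): 1/2·1/2 + 1/2·1/4 = 3/8.
Similarly for Rh via the mother's Rh distribution: P(Rh+) = 1.
Independent loci: 3/8 × 1 = 3/8.

3/8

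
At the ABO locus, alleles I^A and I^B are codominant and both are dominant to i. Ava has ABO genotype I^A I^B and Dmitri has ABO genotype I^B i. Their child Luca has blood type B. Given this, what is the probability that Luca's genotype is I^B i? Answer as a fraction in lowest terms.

Cross I^A I^B × I^B i → 1/4 I^A I^B, 1/4 I^A i, 1/4 I^B I^B, 1/4 I^B i.
Type-B genotypes among offspring: I^B I^B (1/4), I^B i (1/4); total 1/2.
P(I^B i | type B) = (1/4) / (1/2) = 1/2.

1/2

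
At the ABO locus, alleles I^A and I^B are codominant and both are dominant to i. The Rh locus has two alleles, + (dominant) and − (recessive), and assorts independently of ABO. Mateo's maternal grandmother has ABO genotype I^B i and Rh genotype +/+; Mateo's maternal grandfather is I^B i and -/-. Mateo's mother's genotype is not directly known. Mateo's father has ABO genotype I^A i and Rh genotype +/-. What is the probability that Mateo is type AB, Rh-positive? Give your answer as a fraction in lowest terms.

3/16

Mateo's mother's ABO genotype from I^B i × I^B i: 1/4 I^B I^B, 1/2 I^B i, 1/4 i i.
Crossing each possibility with the father I^A i and summing P(type AB): 1/4·1/2 + 1/2·1/4 + 1/4·0 = 1/4.
Similarly for Rh via the mother's Rh distribution: P(Rh+) = 3/4.
Independent loci: 1/4 × 3/4 = 3/16.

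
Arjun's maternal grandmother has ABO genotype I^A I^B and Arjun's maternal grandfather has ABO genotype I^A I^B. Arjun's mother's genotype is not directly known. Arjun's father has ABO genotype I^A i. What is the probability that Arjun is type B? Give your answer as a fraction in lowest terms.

1/4

Arjun's mother's ABO genotype from I^A I^B × I^A I^B: 1/4 I^A I^A, 1/2 I^A I^B, 1/4 I^B I^B.
Crossing each possibility with the father I^A i and summing P(type B): 1/4·0 + 1/2·1/4 + 1/4·1/2 = 1/4.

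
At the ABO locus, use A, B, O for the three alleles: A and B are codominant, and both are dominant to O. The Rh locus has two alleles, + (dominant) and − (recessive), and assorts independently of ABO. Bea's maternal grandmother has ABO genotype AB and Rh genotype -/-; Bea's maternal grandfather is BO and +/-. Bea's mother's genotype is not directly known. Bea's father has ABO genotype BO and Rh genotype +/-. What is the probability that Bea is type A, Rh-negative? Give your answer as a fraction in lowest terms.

Bea's mother's ABO genotype from AB × BO: 1/4 AB, 1/4 AO, 1/4 BB, 1/4 BO.
Crossing each possibility with the father BO and summing P(type A): 1/4·1/4 + 1/4·1/4 + 1/4·0 + 1/4·0 = 1/8.
Similarly for Rh via the mother's Rh distribution: P(Rh-) = 3/8.
Independent loci: 1/8 × 3/8 = 3/64.

3/64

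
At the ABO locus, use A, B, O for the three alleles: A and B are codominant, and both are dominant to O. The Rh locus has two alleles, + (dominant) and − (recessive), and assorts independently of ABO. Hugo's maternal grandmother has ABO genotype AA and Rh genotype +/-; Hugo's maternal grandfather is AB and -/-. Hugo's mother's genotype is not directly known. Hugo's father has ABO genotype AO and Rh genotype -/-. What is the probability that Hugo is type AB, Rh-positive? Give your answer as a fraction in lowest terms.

1/32

Hugo's mother's ABO genotype from AA × AB: 1/2 AA, 1/2 AB.
Crossing each possibility with the father AO and summing P(type AB): 1/2·0 + 1/2·1/4 = 1/8.
Similarly for Rh via the mother's Rh distribution: P(Rh+) = 1/4.
Independent loci: 1/8 × 1/4 = 1/32.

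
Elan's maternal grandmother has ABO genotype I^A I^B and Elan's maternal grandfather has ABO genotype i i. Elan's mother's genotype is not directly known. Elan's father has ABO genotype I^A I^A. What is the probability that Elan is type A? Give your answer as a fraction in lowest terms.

3/4

Elan's mother's ABO genotype from I^A I^B × i i: 1/2 I^A i, 1/2 I^B i.
Crossing each possibility with the father I^A I^A and summing P(type A): 1/2·1 + 1/2·1/2 = 3/4.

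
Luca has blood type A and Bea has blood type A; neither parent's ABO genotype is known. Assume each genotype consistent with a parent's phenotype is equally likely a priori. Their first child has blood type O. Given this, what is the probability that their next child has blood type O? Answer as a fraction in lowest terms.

1/4

Possible genotypes: Luca ∈ {I^A I^A, I^A i}; Bea ∈ {I^A I^A, I^A i}.
Weight each parental genotype pair by prior × P(type-O child):
  I^A i × I^A i: posterior weight 1; P(next child type O) = 1/4.
Weighted sum = 1/4.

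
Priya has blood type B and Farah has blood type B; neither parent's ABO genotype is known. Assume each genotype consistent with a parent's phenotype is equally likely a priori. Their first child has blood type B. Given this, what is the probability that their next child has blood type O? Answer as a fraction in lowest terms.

Possible genotypes: Priya ∈ {I^B I^B, I^B i}; Farah ∈ {I^B I^B, I^B i}.
Weight each parental genotype pair by prior × P(type-B child):
  I^B I^B × I^B I^B: posterior weight 4/15; P(next child type O) = 0.
  I^B I^B × I^B i: posterior weight 4/15; P(next child type O) = 0.
  I^B i × I^B I^B: posterior weight 4/15; P(next child type O) = 0.
  I^B i × I^B i: posterior weight 1/5; P(next child type O) = 1/4.
Weighted sum = 1/20.

1/20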